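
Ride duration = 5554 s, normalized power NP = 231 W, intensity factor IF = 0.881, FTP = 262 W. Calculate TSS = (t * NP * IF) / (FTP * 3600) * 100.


Numerator = 5554 * 231 * 0.881 = 1130300.094
Denominator = 262 * 3600 = 943200
TSS = 1130300.094 / 943200 * 100
= 119.84

119.84 TSS


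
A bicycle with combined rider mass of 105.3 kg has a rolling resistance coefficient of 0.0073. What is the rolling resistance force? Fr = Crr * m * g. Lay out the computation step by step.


Fr = 0.0073 * 105.3 * 9.81
= 0.76869 * 9.81
= 7.541 N

7.541 N


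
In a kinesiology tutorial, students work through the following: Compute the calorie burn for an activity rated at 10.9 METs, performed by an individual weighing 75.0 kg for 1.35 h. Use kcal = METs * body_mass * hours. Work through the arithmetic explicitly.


Product of METs and mass = 10.9 * 75.0 = 817.5
Total kcal = 817.5 * 1.35 = 1103.63 kcal

1103.63 kcal


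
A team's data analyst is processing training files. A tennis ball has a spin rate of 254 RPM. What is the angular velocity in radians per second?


Convert RPM to rad/s: multiply by 2*pi and divide by 60
omega = 254 * 2 * pi / 60
= 26.599 rad/s

26.599 rad/s


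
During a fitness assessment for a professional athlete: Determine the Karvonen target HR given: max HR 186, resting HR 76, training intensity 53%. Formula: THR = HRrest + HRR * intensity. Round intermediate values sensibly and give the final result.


HRR = HRmax - HRrest = 186 - 76 = 110
THR = 76 + 110 * 0.53
= 134.3 bpm

134.3 bpm


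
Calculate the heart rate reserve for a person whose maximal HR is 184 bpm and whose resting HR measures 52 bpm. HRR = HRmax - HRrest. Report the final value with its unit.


HRmax = 184 bpm
HRrest = 52 bpm
HRR = 184 - 52 = 132 bpm

132 bpm


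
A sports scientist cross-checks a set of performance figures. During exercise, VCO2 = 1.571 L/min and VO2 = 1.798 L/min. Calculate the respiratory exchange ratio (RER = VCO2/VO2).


RER = VCO2 / VO2
= 1.571 / 1.798
= 0.8737

0.8737


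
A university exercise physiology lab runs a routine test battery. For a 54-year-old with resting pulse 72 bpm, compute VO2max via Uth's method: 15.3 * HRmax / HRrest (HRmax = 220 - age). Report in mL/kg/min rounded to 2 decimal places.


Step 1: HRmax = 220 - 54 = 166 bpm
Step 2: Ratio = 166 / 72 = 2.3056
Step 3: VO2max = 15.3 * 2.3056 = 35.28 mL/kg/min

35.28 mL/kg/min


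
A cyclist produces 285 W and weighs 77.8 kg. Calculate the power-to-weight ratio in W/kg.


P/W = power / mass
= 285 / 77.8
= 3.663 W/kg

3.663 W/kg


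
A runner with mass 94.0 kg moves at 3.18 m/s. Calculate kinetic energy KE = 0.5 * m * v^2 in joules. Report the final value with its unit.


v^2 = 3.18^2 = 10.1124
KE = 0.5 * 94.0 * 10.1124
= 475.28 J

475.28 J


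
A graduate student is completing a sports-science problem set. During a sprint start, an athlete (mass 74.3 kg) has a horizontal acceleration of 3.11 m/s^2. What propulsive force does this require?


Propulsive force = mass * acceleration
= 74.3 kg * 3.11 m/s^2
= 231.07 N

231.07 N


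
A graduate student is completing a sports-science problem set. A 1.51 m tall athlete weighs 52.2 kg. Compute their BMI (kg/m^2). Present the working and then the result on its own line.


height^2 = 2.2801 m^2
BMI = 52.2 / 2.2801 = 22.89 kg/m^2

22.89 kg/m^2


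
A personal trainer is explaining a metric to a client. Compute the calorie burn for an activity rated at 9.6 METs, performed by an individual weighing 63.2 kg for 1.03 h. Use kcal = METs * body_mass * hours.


Product of METs and mass = 9.6 * 63.2 = 606.72
Total kcal = 606.72 * 1.03 = 624.92 kcal

624.92 kcal


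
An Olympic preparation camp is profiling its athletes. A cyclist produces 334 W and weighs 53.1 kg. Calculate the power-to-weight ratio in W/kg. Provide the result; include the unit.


P/W = power / mass
= 334 / 53.1
= 6.29 W/kg

6.29 W/kg


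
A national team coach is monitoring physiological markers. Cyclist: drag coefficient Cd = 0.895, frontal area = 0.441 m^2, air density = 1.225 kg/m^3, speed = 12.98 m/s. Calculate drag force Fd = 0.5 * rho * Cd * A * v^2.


v^2 = 12.98^2 = 168.4804
Fd = 0.5 * 1.225 * 0.895 * 0.441 * 168.4804
= 40.73 N

40.73 N


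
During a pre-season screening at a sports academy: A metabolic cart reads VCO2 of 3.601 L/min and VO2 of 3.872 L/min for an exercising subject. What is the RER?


RER = VCO2 / VO2 = 3.601 / 3.872 = 0.93

0.93


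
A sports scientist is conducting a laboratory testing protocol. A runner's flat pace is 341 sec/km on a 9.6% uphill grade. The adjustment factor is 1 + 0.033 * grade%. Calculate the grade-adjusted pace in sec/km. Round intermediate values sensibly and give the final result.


Factor = 1 + 0.033 * 9.6 = 1.3168
Adjusted pace = 341 * 1.3168
= 449.03 sec/km

449.03 s/km


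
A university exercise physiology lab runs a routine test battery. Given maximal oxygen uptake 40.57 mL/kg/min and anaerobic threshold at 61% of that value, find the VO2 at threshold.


Percentage as decimal = 0.61
VO2 at AT = 40.57 * 0.61 = 24.75 mL/kg/min

24.75 mL/kg/min


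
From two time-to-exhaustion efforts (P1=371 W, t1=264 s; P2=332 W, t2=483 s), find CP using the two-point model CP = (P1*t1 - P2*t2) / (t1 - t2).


Work in trial 1 = 97944 J
Work in trial 2 = 160356 J
Delta work = -62412 J
Delta time = -219 s
CP = -62412 / -219 = 284.99 W

284.99 W


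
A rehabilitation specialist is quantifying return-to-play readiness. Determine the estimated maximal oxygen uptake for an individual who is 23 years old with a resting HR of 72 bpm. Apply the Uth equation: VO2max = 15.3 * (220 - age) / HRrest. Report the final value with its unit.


HRmax = 220 - 23 = 197
VO2max = 15.3 * (197 / 72)
= 15.3 * 2.7361
= 41.86 mL/kg/min

41.86 mL/kg/min


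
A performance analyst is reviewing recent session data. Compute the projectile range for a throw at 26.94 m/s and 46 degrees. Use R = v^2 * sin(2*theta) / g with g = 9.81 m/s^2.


Two times the angle = 92 degrees
sin(92) = 0.999391
R = 725.7636 * 0.999391 / 9.81 = 73.937 m

73.937 m


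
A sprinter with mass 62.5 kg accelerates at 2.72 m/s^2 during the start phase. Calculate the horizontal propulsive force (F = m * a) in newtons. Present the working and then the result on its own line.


F = m * a
= 62.5 * 2.72
= 170.0 N

170.0 N


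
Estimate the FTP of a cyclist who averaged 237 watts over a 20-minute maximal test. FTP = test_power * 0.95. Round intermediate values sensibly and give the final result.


FTP = 237 * 0.95 = 225.15 W

225.15 W


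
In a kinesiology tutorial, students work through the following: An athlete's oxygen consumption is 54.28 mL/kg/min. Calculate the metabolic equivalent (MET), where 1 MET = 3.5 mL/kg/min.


MET = VO2 / 3.5
= 54.28 / 3.5
= 15.51 METs

15.51 METs


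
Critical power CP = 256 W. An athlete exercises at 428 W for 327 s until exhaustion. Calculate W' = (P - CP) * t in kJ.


P - CP = 428 - 256 = 172 W
W' = 172 * 327 = 56244 J
= 56244 / 1000 = 56.244 kJ

56.244 kJ


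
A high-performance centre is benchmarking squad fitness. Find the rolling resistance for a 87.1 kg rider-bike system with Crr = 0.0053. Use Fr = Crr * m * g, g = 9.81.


m * g = 87.1 * 9.81 = 854.451 N
Fr = 0.0053 * 854.451 = 4.529 N

4.529 N


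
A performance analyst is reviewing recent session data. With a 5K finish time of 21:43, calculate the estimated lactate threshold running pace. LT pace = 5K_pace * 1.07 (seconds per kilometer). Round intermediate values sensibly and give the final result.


Race duration = 1303 s for 5 km
Average pace = 1303 / 5 = 260.6 s/km
LT pace = 260.6 * 1.07
= 278.84 s/km

278.84 s/km


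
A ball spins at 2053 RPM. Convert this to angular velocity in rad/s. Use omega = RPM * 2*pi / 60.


omega = 2053 * 2 * pi / 60
= 2053 * 6.28318531 / 60
= 12899.379 / 60
= 214.99 rad/s

214.99 rad/s


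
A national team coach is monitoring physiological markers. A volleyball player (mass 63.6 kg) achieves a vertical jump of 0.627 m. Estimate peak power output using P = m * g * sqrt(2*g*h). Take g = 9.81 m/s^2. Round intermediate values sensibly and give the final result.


2 * g * h = 2 * 9.81 * 0.627 = 12.30174
sqrt(12.30174) = 3.507384 m/s
P = 63.6 * 9.81 * 3.507384 = 2188.31 W

2188.31 W


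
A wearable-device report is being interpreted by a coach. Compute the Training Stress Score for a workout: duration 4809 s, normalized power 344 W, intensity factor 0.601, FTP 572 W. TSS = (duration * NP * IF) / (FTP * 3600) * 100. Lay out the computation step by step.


Product = 4809 * 344 * 0.601 = 994231.896
Base = 572 * 3600 = 2059200
TSS = 994231.896 / 2059200 * 100 = 48.28

48.28 TSS


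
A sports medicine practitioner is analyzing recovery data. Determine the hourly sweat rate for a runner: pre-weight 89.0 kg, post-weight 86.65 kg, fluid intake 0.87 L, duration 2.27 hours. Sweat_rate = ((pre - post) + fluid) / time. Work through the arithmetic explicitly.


Mass lost = 89.0 - 86.65 = 2.35 kg
Add fluid consumed: 2.35 + 0.87 = 3.22 L total sweat
Sweat rate = 3.22 / 2.27 = 1.419 L/h

1.419 L/h


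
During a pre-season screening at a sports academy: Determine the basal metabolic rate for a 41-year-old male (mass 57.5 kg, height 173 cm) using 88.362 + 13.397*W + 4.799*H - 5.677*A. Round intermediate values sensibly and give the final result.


BMR = 88.362 + 13.397*57.5 + 4.799*173 - 5.677*41
= 1456.16 kcal/day

1456.16 kcal/day


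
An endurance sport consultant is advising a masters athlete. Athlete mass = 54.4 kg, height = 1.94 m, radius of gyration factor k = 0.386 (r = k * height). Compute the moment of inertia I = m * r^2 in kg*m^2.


r = k * height = 0.386 * 1.94 = 0.74884 m
r^2 = 0.74884^2 = 0.560761
I = 54.4 * 0.560761 = 30.505 kg*m^2

30.505 kg*m^2


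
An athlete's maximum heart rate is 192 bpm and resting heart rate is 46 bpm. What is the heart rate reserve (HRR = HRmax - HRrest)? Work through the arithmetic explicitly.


HRR = HRmax - HRrest
= 192 - 46
= 146 bpm

146 bpm


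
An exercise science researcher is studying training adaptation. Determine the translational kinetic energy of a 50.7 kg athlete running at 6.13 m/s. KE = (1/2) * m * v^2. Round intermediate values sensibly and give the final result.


KE = 0.5 * m * v^2
= 0.5 * 50.7 * 6.13^2
= 0.5 * 50.7 * 37.5769
= 952.57 J

952.57 J


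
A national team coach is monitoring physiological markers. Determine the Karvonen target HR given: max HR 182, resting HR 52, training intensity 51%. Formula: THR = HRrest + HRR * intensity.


HRR = HRmax - HRrest = 182 - 52 = 130
THR = 52 + 130 * 0.51
= 118.3 bpm

118.3 bpm


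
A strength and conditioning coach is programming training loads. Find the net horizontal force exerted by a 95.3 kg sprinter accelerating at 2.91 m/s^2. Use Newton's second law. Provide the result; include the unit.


Newton's second law: F = m * a
F = 95.3 * 2.91 = 277.32 N

277.32 N


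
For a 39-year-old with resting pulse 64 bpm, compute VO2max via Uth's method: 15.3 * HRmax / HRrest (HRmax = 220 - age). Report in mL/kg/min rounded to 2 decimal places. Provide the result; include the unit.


Step 1: HRmax = 220 - 39 = 181 bpm
Step 2: Ratio = 181 / 64 = 2.8281
Step 3: VO2max = 15.3 * 2.8281 = 43.27 mL/kg/min

43.27 mL/kg/min


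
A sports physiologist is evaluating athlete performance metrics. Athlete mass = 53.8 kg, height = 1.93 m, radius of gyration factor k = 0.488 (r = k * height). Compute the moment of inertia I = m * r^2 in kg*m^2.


r = k * height = 0.488 * 1.93 = 0.94184 m
r^2 = 0.94184^2 = 0.887063
I = 53.8 * 0.887063 = 47.724 kg*m^2

47.724 kg*m^2


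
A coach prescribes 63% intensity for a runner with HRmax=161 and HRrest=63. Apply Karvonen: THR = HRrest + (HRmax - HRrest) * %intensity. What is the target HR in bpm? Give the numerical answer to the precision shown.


Heart rate reserve = 161 - 63 = 98
Intensity fraction = 63 / 100 = 0.63
THR = 63 + 98 * 0.63 = 124.74 bpm

124.74 bpm


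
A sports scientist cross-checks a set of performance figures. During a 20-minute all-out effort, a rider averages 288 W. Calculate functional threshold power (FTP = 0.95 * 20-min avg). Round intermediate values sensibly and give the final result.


FTP = 0.95 * 288
= 273.6 W

273.6 W


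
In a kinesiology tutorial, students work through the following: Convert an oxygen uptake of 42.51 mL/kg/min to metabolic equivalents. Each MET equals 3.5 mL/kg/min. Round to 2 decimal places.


One MET = 3.5 mL/kg/min
Number of METs = 42.51 / 3.5
= 12.15 METs

12.15 METs


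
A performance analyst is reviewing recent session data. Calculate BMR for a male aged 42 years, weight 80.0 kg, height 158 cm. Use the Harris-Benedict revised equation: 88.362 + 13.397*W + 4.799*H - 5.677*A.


Substituting values:
W term = 13.397 * 80.0 = 1071.76
H term = 4.799 * 158 = 758.242
A term = 5.677 * 42 = 238.434
BMR = 1679.93 kcal/day

1679.93 kcal/day


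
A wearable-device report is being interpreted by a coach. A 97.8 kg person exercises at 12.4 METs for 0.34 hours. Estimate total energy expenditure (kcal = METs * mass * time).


Energy = METs * mass(kg) * time(h)
= 12.4 * 97.8 * 0.34
= 412.32 kcal

412.32 kcal


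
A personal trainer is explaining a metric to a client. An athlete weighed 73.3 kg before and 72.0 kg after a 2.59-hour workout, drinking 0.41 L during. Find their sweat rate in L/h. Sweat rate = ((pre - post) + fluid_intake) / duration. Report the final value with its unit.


Body mass change = 1.3 kg
Total sweat loss = 1.3 + 0.41 = 1.71 L
Rate = 1.71 / 2.59 = 0.66 L/h

0.66 L/h


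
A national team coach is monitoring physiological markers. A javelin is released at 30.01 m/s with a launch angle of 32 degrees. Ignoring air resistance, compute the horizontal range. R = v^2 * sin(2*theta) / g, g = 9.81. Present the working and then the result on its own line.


Launch speed squared = 900.6001
sin(2 * 32 deg) = 0.898794
Range = 900.6001 * 0.898794 / 9.81
= 82.513 m

82.513 m


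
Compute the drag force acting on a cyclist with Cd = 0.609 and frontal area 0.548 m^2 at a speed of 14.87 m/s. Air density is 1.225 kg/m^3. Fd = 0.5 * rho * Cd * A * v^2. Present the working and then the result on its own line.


Step 1: v^2 = 221.1169
Step 2: Fd = 0.5 * 1.225 * 0.609 * 0.548 * 221.1169
= 45.199 N

45.199 N


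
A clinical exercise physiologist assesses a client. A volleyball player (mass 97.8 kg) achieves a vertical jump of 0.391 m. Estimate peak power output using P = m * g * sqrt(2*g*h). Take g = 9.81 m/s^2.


2 * g * h = 2 * 9.81 * 0.391 = 7.67142
sqrt(7.67142) = 2.769733 m/s
P = 97.8 * 9.81 * 2.769733 = 2657.33 W

2657.33 W


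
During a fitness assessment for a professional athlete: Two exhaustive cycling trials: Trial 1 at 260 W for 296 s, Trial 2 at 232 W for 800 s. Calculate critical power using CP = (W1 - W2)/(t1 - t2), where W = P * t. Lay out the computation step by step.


W1 = 260 * 296 = 76960 J
W2 = 232 * 800 = 185600 J
CP = (76960 - 185600) / (296 - 800)
= -108640 / -504
= 215.56 W

215.56 W


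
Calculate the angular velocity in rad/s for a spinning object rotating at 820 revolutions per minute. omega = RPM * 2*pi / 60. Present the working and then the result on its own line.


omega = RPM * 2*pi / 60
= 820 * 6.28318531 / 60
= 85.87 rad/s

85.87 rad/s


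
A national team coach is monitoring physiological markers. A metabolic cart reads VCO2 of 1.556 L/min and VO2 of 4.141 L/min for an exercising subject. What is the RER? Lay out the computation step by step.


RER = VCO2 / VO2 = 1.556 / 4.141 = 0.3758

0.3758


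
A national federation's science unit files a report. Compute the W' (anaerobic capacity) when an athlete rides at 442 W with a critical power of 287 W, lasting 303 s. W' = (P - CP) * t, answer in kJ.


Above-CP power = 155 W
Duration = 303 s
W' = 155 * 303 = 46965 J
Convert: 46965 / 1000 = 46.965 kJ

46.965 kJ


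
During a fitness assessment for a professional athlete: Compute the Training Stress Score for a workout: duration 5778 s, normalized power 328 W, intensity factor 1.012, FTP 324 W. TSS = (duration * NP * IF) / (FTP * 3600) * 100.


Product = 5778 * 328 * 1.012 = 1917926.208
Base = 324 * 3600 = 1166400
TSS = 1917926.208 / 1166400 * 100 = 164.43

164.43 TSS


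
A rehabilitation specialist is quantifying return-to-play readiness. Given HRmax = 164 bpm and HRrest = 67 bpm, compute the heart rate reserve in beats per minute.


Heart rate reserve = maximum HR minus resting HR
HRR = 164 - 67 = 97 bpm

97 bpm


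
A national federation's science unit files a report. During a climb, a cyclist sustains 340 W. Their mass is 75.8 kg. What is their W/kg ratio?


Power-to-weight = 340 W / 75.8 kg
= 4.485 W/kg

4.485 W/kg


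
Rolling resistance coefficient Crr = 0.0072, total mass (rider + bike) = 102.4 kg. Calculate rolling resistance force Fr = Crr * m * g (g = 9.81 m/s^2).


Fr = Crr * m * g
= 0.0072 * 102.4 * 9.81
= 7.233 N

7.233 N


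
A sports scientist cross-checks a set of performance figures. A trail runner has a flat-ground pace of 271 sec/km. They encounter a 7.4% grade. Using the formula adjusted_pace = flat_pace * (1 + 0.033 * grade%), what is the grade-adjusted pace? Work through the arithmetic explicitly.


Grade factor = 1 + 0.033 * 7.4 = 1.2442
Adjusted = 271 * 1.2442 = 337.18 sec/km

337.18 s/km


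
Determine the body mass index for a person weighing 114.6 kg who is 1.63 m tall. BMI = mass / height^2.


BMI = mass / height^2
= 114.6 / 1.63^2
= 114.6 / 2.6569
= 43.13 kg/m^2

43.13 kg/m^2


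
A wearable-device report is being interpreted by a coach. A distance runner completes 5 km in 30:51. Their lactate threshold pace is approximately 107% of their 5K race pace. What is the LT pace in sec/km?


Convert to seconds: 30 min 51 s = 1851 s
Pace per km = 1851 / 5 = 370.2 s/km
LT pace = 370.2 * 1.07 = 396.11 s/km

396.11 s/km


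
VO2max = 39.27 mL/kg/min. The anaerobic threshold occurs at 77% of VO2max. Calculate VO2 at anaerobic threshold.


AT fraction = 77 / 100 = 0.77
AT VO2 = 39.27 * 0.77
= 30.24 mL/kg/min

30.24 mL/kg/min


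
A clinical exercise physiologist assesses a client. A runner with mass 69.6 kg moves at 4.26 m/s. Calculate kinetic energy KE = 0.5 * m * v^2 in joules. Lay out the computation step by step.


v^2 = 4.26^2 = 18.1476
KE = 0.5 * 69.6 * 18.1476
= 631.54 J

631.54 J


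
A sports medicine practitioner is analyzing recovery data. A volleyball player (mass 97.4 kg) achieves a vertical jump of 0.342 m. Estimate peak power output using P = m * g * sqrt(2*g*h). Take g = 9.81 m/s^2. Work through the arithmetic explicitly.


2 * g * h = 2 * 9.81 * 0.342 = 6.71004
sqrt(6.71004) = 2.590374 m/s
P = 97.4 * 9.81 * 2.590374 = 2475.09 W

2475.09 W


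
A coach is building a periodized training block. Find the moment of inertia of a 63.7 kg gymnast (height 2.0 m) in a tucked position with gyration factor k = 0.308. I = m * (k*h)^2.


Radius of gyration = 0.308 * 2.0 = 0.616 m
I = 63.7 * 0.616^2
= 63.7 * 0.379456
= 24.171 kg*m^2

24.171 kg*m^2


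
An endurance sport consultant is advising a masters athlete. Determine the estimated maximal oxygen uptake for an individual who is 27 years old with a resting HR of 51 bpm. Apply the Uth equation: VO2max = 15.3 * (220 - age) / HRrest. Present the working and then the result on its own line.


HRmax = 220 - 27 = 193
VO2max = 15.3 * (193 / 51)
= 15.3 * 3.7843
= 57.9 mL/kg/min

57.9 mL/kg/min


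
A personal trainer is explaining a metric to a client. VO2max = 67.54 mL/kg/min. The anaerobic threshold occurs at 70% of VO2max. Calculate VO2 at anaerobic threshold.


AT fraction = 70 / 100 = 0.7
AT VO2 = 67.54 * 0.7
= 47.28 mL/kg/min

47.28 mL/kg/min


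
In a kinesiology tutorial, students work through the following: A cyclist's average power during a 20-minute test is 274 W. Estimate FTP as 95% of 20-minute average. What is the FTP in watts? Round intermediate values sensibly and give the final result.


FTP = 20-min power * 0.95
= 274 * 0.95
= 260.3 W

260.3 W


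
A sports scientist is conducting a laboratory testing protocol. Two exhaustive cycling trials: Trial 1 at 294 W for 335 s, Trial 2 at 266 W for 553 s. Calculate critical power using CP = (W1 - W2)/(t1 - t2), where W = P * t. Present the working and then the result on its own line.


W1 = 294 * 335 = 98490 J
W2 = 266 * 553 = 147098 J
CP = (98490 - 147098) / (335 - 553)
= -48608 / -218
= 222.97 W

222.97 W


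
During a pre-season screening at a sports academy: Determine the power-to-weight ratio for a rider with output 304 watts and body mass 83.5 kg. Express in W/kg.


P/W = 304 / 83.5 = 3.641 W/kg

3.641 W/kg


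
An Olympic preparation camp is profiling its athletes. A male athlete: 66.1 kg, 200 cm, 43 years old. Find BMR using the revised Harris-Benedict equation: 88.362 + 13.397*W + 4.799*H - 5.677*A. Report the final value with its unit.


Intercept = 88.362
Weight contribution = 13.397 * 66.1 = 885.5417
Height contribution = 4.799 * 200 = 959.8
Age contribution = 5.677 * 43 = 244.111
BMR = 88.362 + 885.5417 + 959.8 - 244.111
= 1689.59 kcal/day

1689.59 kcal/day


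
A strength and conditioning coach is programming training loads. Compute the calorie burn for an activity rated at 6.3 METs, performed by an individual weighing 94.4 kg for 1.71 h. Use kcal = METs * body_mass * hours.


Product of METs and mass = 6.3 * 94.4 = 594.72
Total kcal = 594.72 * 1.71 = 1016.97 kcal

1016.97 kcal


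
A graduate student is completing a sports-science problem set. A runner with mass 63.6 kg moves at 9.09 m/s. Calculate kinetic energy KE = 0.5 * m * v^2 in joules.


v^2 = 9.09^2 = 82.6281
KE = 0.5 * 63.6 * 82.6281
= 2627.57 J

2627.57 J


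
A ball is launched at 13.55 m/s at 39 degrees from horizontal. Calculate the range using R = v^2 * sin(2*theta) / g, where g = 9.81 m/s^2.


sin(2 * 39) = sin(78) = 0.978148
v^2 = 13.55^2 = 183.6025
R = 183.6025 * 0.978148 / 9.81
= 18.307 m

18.307 m


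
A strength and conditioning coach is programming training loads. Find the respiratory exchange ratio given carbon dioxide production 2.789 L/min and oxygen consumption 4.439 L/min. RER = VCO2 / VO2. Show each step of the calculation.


VCO2 = 2.789 L/min
VO2 = 4.439 L/min
RER = 2.789 / 4.439 = 0.6283

0.6283


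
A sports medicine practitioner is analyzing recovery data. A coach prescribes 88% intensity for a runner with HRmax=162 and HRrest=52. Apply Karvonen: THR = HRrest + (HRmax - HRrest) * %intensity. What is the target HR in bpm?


Heart rate reserve = 162 - 52 = 110
Intensity fraction = 88 / 100 = 0.88
THR = 52 + 110 * 0.88 = 148.8 bpm

148.8 bpm


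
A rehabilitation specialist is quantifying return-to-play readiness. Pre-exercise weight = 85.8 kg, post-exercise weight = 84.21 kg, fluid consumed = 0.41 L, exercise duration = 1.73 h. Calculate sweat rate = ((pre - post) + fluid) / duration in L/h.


Weight loss = 85.8 - 84.21 = 1.59 kg (approx L)
Total sweat = 1.59 + 0.41 = 2.0 L
Sweat rate = 2.0 / 1.73 = 1.156 L/h

1.156 L/h


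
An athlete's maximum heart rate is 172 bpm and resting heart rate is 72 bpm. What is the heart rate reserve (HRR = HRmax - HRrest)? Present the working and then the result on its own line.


HRR = HRmax - HRrest
= 172 - 72
= 100 bpm

100 bpm


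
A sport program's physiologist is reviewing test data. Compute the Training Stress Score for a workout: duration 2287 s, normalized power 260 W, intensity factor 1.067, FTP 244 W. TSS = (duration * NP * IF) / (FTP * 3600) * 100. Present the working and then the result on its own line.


Product = 2287 * 260 * 1.067 = 634459.54
Base = 244 * 3600 = 878400
TSS = 634459.54 / 878400 * 100 = 72.23

72.23 TSS


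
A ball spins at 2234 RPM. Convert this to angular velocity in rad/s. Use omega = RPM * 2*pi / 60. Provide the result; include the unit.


omega = 2234 * 2 * pi / 60
= 2234 * 6.28318531 / 60
= 14036.636 / 60
= 233.944 rad/s

233.944 rad/s


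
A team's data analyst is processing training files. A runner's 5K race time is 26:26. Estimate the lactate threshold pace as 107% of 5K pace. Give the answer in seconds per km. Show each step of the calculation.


Total race time = 26*60 + 26 = 1586 seconds
5K pace = 1586 / 5 = 317.2 sec/km
LT pace = 317.2 * 1.07 = 339.4 sec/km

339.4 s/km


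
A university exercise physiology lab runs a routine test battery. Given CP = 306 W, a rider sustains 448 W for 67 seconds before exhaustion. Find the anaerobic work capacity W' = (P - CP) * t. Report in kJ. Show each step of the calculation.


Excess power = 448 - 306 = 142 W
Work above CP = 142 * 67 = 9514 J
W' = 9.514 kJ

9.514 kJ


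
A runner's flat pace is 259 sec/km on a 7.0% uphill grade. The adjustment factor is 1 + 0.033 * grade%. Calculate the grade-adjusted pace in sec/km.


Factor = 1 + 0.033 * 7.0 = 1.231
Adjusted pace = 259 * 1.231
= 318.83 sec/km

318.83 s/km


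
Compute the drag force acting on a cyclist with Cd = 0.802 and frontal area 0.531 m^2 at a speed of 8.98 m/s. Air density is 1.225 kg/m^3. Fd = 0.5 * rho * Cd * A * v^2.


Step 1: v^2 = 80.6404
Step 2: Fd = 0.5 * 1.225 * 0.802 * 0.531 * 80.6404
= 21.034 N

21.034 N


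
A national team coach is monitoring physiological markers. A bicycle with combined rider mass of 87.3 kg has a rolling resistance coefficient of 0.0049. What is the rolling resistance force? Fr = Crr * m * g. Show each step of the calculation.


Fr = 0.0049 * 87.3 * 9.81
= 0.42777 * 9.81
= 4.196 N

4.196 N


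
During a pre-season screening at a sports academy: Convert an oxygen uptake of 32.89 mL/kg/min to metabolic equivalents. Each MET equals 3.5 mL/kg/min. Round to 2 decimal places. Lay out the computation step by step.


One MET = 3.5 mL/kg/min
Number of METs = 32.89 / 3.5
= 9.4 METs

9.4 METs


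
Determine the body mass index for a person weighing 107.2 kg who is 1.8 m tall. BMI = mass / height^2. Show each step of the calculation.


BMI = mass / height^2
= 107.2 / 1.8^2
= 107.2 / 3.24
= 33.09 kg/m^2

33.09 kg/m^2


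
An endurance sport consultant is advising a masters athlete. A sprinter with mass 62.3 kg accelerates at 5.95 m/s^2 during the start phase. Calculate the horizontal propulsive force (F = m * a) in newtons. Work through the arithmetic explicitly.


F = m * a
= 62.3 * 5.95
= 370.69 N

370.69 N


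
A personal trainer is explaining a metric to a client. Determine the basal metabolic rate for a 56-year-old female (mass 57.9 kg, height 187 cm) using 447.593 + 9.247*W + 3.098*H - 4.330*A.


BMR = 447.593 + 9.247*57.9 + 3.098*187 - 4.330*56
= 1319.84 kcal/day

1319.84 kcal/day


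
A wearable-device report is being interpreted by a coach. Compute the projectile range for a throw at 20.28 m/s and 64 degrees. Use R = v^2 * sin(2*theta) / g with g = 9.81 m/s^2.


Two times the angle = 128 degrees
sin(128) = 0.788011
R = 411.2784 * 0.788011 / 9.81 = 33.037 m

33.037 m


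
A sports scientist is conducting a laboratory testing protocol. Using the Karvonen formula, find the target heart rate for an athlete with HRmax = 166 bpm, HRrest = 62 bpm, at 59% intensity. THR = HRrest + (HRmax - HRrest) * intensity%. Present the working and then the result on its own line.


HRR = 166 - 62 = 104
THR = 62 + 104 * 0.59
= 62 + 61.36
= 123.36 bpm

123.36 bpm


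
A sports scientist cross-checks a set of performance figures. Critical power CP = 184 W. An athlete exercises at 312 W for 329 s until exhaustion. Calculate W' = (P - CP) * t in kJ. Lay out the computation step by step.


P - CP = 312 - 184 = 128 W
W' = 128 * 329 = 42112 J
= 42112 / 1000 = 42.112 kJ

42.112 kJ


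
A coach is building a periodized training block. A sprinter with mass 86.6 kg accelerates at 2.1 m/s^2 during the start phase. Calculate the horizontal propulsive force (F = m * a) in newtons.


F = m * a
= 86.6 * 2.1
= 181.86 N

181.86 N


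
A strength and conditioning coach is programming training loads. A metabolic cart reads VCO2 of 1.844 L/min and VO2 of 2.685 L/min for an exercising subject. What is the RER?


RER = VCO2 / VO2 = 1.844 / 2.685 = 0.6868

0.6868


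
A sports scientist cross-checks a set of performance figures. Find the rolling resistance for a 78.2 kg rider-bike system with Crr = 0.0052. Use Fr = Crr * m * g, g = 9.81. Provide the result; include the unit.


m * g = 78.2 * 9.81 = 767.142 N
Fr = 0.0052 * 767.142 = 3.989 N

3.989 N


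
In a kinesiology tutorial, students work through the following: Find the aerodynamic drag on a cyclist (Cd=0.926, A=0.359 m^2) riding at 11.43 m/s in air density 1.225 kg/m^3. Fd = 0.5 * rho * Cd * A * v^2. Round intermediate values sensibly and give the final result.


Fd = 0.5 * 1.225 * 0.926 * 0.359 * 11.43^2
= 0.5 * 1.225 * 0.926 * 0.359 * 130.6449
= 26.601 N

26.601 N


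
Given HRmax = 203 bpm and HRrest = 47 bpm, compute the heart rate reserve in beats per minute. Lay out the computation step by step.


Heart rate reserve = maximum HR minus resting HR
HRR = 203 - 47 = 156 bpm

156 bpm


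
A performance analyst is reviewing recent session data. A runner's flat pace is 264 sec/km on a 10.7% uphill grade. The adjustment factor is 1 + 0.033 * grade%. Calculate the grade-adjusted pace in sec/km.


Factor = 1 + 0.033 * 10.7 = 1.3531
Adjusted pace = 264 * 1.3531
= 357.22 sec/km

357.22 s/km


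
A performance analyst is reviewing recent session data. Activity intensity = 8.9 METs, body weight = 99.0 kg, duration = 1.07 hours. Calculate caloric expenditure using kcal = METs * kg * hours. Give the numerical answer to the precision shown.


kcal = 8.9 * 99.0 * 1.07
= 881.1 * 1.07
= 942.78 kcal

942.78 kcal


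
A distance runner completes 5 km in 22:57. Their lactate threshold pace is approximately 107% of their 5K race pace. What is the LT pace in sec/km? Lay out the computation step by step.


Convert to seconds: 22 min 57 s = 1377 s
Pace per km = 1377 / 5 = 275.4 s/km
LT pace = 275.4 * 1.07 = 294.68 s/km

294.68 s/km


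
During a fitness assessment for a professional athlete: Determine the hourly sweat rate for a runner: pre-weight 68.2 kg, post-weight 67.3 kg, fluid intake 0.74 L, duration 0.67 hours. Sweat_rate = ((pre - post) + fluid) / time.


Mass lost = 68.2 - 67.3 = 0.9 kg
Add fluid consumed: 0.9 + 0.74 = 1.64 L total sweat
Sweat rate = 1.64 / 0.67 = 2.448 L/h

2.448 L/h


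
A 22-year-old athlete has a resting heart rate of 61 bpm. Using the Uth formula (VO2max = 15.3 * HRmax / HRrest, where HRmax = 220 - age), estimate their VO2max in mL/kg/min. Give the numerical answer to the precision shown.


HRmax = 220 - 22 = 198 bpm
Ratio = HRmax / HRrest = 198 / 61 = 3.2459
VO2max = 15.3 * 3.2459 = 49.66 mL/kg/min

49.66 mL/kg/min


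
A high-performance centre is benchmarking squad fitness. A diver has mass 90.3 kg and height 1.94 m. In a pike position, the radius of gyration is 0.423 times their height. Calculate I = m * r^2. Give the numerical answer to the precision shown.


r = 0.423 * 1.94 = 0.82062 m
I = m * r^2 = 90.3 * 0.673417 = 60.81 kg*m^2

60.81 kg*m^2


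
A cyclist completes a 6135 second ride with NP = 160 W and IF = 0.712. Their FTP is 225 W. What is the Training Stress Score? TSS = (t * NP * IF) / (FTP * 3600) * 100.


t * NP * IF = 6135 * 160 * 0.712 = 698899.2
FTP * 3600 = 810000
TSS = (698899.2 / 810000) * 100 = 86.28

86.28 TSS


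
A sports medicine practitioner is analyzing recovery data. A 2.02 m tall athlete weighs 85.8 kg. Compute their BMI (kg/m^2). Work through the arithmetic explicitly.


height^2 = 4.0804 m^2
BMI = 85.8 / 4.0804 = 21.03 kg/m^2

21.03 kg/m^2


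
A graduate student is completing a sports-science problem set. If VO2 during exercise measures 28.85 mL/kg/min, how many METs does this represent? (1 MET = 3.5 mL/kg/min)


METs = VO2 / 3.5 = 28.85 / 3.5 = 8.24

8.24 METs


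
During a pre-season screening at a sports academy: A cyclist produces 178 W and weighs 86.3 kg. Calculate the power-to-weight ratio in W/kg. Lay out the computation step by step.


P/W = power / mass
= 178 / 86.3
= 2.063 W/kg

2.063 W/kg


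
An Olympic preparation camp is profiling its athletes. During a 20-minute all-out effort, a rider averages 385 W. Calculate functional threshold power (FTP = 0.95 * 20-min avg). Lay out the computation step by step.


FTP = 0.95 * 385
= 365.75 W

365.75 W


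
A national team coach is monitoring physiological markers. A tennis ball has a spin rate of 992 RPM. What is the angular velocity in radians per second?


Convert RPM to rad/s: multiply by 2*pi and divide by 60
omega = 992 * 2 * pi / 60
= 103.882 rad/s

103.882 rad/s


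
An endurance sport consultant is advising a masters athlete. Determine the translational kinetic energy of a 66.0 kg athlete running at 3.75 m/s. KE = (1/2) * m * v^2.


KE = 0.5 * m * v^2
= 0.5 * 66.0 * 3.75^2
= 0.5 * 66.0 * 14.0625
= 464.06 J

464.06 J


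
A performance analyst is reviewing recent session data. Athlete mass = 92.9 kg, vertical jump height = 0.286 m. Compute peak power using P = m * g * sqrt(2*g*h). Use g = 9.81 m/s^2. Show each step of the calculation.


sqrt(2 * 9.81 * 0.286) = sqrt(5.61132) = 2.368822 m/s
P = 92.9 * 9.81 * 2.368822
= 2158.82 W

2158.82 W


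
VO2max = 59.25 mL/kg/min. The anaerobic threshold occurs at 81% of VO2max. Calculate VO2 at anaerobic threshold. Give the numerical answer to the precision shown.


AT fraction = 81 / 100 = 0.81
AT VO2 = 59.25 * 0.81
= 47.99 mL/kg/min

47.99 mL/kg/min


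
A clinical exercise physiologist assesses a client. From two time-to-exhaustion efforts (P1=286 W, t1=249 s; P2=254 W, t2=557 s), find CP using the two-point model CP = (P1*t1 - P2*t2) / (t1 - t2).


Work in trial 1 = 71214 J
Work in trial 2 = 141478 J
Delta work = -70264 J
Delta time = -308 s
CP = -70264 / -308 = 228.13 W

228.13 W


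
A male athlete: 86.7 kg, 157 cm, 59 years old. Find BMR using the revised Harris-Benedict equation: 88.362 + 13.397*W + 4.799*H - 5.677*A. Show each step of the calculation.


Intercept = 88.362
Weight contribution = 13.397 * 86.7 = 1161.5199
Height contribution = 4.799 * 157 = 753.443
Age contribution = 5.677 * 59 = 334.943
BMR = 88.362 + 1161.5199 + 753.443 - 334.943
= 1668.38 kcal/day

1668.38 kcal/day


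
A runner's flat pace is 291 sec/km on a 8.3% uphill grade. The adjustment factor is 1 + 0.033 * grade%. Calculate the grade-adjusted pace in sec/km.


Factor = 1 + 0.033 * 8.3 = 1.2739
Adjusted pace = 291 * 1.2739
= 370.7 sec/km

370.7 s/km


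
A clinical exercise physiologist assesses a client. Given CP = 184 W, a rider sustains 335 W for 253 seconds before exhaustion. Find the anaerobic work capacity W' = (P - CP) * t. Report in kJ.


Excess power = 335 - 184 = 151 W
Work above CP = 151 * 253 = 38203 J
W' = 38.203 kJ

38.203 kJ


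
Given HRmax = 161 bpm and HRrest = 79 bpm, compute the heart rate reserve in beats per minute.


Heart rate reserve = maximum HR minus resting HR
HRR = 161 - 79 = 82 bpm

82 bpm


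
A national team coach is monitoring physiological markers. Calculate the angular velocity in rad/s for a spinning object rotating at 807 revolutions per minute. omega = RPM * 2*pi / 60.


omega = RPM * 2*pi / 60
= 807 * 6.28318531 / 60
= 84.509 rad/s

84.509 rad/s


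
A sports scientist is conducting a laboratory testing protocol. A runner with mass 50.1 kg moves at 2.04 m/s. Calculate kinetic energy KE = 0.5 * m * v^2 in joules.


v^2 = 2.04^2 = 4.1616
KE = 0.5 * 50.1 * 4.1616
= 104.25 J

104.25 J


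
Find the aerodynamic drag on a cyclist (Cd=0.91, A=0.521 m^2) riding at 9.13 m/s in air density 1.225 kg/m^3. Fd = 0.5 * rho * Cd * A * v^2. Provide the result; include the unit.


Fd = 0.5 * 1.225 * 0.91 * 0.521 * 9.13^2
= 0.5 * 1.225 * 0.91 * 0.521 * 83.3569
= 24.206 N

24.206 N


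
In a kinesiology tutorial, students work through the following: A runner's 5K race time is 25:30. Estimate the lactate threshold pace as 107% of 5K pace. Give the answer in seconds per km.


Total race time = 25*60 + 30 = 1530 seconds
5K pace = 1530 / 5 = 306.0 sec/km
LT pace = 306.0 * 1.07 = 327.42 sec/km

327.42 s/km


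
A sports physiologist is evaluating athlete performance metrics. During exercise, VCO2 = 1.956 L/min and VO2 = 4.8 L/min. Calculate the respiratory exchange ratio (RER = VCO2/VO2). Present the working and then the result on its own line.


RER = VCO2 / VO2
= 1.956 / 4.8
= 0.4075

0.4075


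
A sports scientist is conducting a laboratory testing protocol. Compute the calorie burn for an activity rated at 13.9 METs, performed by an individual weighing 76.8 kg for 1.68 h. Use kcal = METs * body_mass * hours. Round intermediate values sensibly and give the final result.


Product of METs and mass = 13.9 * 76.8 = 1067.52
Total kcal = 1067.52 * 1.68 = 1793.43 kcal

1793.43 kcal


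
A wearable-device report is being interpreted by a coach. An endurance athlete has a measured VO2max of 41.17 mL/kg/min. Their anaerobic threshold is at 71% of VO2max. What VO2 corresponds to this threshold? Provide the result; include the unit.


Anaerobic threshold VO2 = VO2max * 71%
= 41.17 * 0.71
= 29.23 mL/kg/min

29.23 mL/kg/min


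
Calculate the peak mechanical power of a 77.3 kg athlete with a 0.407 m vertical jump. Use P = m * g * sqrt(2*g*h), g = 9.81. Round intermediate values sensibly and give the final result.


First, sqrt(2gh) = sqrt(2 * 9.81 * 0.407)
= sqrt(7.98534) = 2.825834 m/s
Power = 77.3 * 9.81 * 2.825834 = 2142.87 W

2142.87 W


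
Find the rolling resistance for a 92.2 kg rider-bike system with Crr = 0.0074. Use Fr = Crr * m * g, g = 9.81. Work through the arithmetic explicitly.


m * g = 92.2 * 9.81 = 904.482 N
Fr = 0.0074 * 904.482 = 6.693 N

6.693 N


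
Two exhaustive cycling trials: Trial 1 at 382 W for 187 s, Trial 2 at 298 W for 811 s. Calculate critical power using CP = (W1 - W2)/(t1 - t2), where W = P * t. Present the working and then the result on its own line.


W1 = 382 * 187 = 71434 J
W2 = 298 * 811 = 241678 J
CP = (71434 - 241678) / (187 - 811)
= -170244 / -624
= 272.83 W

272.83 W


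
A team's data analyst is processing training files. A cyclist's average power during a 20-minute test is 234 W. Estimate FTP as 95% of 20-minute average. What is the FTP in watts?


FTP = 20-min power * 0.95
= 234 * 0.95
= 222.3 W

222.3 W


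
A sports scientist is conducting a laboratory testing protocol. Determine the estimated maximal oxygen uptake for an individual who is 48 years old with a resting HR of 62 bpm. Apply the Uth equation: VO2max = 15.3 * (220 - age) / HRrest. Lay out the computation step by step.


HRmax = 220 - 48 = 172
VO2max = 15.3 * (172 / 62)
= 15.3 * 2.7742
= 42.45 mL/kg/min

42.45 mL/kg/min


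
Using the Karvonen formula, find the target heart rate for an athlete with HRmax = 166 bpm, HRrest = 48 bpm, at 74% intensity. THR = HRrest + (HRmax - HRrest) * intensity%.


HRR = 166 - 48 = 118
THR = 48 + 118 * 0.74
= 48 + 87.32
= 135.32 bpm

135.32 bpm


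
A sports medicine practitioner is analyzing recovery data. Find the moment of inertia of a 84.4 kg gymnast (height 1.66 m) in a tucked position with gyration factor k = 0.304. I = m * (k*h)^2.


Radius of gyration = 0.304 * 1.66 = 0.50464 m
I = 84.4 * 0.50464^2
= 84.4 * 0.254662
= 21.493 kg*m^2

21.493 kg*m^2


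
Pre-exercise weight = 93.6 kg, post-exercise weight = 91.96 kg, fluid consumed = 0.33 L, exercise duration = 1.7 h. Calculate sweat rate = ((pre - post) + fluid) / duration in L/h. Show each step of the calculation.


Weight loss = 93.6 - 91.96 = 1.64 kg (approx L)
Total sweat = 1.64 + 0.33 = 1.97 L
Sweat rate = 1.97 / 1.7 = 1.159 L/h

1.159 L/h


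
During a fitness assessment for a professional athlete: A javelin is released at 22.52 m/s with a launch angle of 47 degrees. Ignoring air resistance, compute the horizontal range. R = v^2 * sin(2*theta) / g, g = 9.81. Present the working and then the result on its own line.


Launch speed squared = 507.1504
sin(2 * 47 deg) = 0.997564
Range = 507.1504 * 0.997564 / 9.81
= 51.571 m

51.571 m
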